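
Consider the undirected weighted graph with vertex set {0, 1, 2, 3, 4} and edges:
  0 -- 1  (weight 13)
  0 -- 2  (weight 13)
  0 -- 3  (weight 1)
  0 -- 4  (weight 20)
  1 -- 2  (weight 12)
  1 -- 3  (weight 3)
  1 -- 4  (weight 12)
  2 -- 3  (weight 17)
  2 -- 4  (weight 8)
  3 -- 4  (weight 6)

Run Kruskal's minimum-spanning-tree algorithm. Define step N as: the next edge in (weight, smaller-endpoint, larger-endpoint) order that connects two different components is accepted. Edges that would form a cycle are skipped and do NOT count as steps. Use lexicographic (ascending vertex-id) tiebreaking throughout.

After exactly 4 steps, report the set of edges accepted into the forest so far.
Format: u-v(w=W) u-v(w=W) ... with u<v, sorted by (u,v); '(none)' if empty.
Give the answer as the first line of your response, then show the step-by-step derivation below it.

0-3(w=1) 1-3(w=3) 2-4(w=8) 3-4(w=6)

step 1: add edge 0-3 (w=1); MST = {0-3(w=1)}
step 2: add edge 1-3 (w=3); MST = {0-3(w=1) 1-3(w=3)}
step 3: add edge 3-4 (w=6); MST = {0-3(w=1) 1-3(w=3) 3-4(w=6)}
step 4: add edge 2-4 (w=8); MST = {0-3(w=1) 1-3(w=3) 2-4(w=8) 3-4(w=6)}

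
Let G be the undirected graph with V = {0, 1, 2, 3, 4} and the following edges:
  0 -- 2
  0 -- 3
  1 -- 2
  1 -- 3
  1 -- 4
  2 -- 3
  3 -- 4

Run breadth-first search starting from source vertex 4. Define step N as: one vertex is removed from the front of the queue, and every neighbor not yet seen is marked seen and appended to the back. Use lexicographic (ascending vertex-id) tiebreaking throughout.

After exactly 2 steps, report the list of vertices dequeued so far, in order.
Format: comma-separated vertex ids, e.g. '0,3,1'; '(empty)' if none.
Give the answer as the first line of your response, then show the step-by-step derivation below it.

4,1

step 1: dequeue 4; queue=[1,3]; order=4
step 2: dequeue 1; queue=[3,2]; order=4,1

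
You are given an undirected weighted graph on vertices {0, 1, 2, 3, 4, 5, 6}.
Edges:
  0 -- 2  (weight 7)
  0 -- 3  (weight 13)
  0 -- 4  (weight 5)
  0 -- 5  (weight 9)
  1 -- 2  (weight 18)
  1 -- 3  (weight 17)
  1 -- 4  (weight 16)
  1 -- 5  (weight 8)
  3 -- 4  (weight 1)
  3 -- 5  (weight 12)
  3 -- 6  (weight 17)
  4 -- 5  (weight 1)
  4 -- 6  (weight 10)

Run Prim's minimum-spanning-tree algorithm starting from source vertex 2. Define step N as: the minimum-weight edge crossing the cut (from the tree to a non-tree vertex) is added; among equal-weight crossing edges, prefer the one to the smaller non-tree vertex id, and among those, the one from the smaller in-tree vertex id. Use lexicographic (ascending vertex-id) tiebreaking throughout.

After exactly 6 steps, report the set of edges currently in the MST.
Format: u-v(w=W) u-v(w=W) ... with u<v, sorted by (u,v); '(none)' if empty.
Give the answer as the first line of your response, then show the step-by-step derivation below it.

0-2(w=7) 0-4(w=5) 1-5(w=8) 3-4(w=1) 4-5(w=1) 4-6(w=10)

step 1: add edge 0-2 (w=7); MST = {0-2(w=7)}
step 2: add edge 0-4 (w=5); MST = {0-2(w=7) 0-4(w=5)}
step 3: add edge 3-4 (w=1); MST = {0-2(w=7) 0-4(w=5) 3-4(w=1)}
step 4: add edge 4-5 (w=1); MST = {0-2(w=7) 0-4(w=5) 3-4(w=1) 4-5(w=1)}
step 5: add edge 1-5 (w=8); MST = {0-2(w=7) 0-4(w=5) 1-5(w=8) 3-4(w=1) 4-5(w=1)}
step 6: add edge 4-6 (w=10); MST = {0-2(w=7) 0-4(w=5) 1-5(w=8) 3-4(w=1) 4-5(w=1) 4-6(w=10)}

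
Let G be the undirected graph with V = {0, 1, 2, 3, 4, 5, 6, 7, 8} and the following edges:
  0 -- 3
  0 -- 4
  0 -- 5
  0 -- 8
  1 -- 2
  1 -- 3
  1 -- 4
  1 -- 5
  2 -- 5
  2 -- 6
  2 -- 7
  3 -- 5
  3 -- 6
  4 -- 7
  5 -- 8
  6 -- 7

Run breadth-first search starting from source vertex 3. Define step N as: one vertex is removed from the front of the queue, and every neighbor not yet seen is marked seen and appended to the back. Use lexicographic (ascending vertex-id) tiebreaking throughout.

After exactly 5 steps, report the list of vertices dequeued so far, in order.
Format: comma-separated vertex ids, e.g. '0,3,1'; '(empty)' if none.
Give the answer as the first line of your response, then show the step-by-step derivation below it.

3,0,1,5,6

step 1: dequeue 3; queue=[0,1,5,6]; order=3
step 2: dequeue 0; queue=[1,5,6,4,8]; order=3,0
step 3: dequeue 1; queue=[5,6,4,8,2]; order=3,0,1
step 4: dequeue 5; queue=[6,4,8,2]; order=3,0,1,5
step 5: dequeue 6; queue=[4,8,2,7]; order=3,0,1,5,6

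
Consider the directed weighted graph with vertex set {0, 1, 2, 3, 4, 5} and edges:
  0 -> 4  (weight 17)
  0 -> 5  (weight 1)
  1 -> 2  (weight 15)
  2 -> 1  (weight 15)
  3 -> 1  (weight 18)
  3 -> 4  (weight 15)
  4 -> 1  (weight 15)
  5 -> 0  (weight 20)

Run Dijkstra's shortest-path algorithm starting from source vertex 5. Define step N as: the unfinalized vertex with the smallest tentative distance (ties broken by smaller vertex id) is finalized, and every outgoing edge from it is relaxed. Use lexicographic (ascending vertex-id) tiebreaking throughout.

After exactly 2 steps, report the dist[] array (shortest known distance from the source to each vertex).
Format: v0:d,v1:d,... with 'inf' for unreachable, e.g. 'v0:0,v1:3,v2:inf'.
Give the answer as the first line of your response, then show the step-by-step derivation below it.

v0:20,v1:inf,v2:inf,v3:inf,v4:37,v5:0

step 1: dist = v0:20,v1:inf,v2:inf,v3:inf,v4:inf,v5:0
step 2: dist = v0:20,v1:inf,v2:inf,v3:inf,v4:37,v5:0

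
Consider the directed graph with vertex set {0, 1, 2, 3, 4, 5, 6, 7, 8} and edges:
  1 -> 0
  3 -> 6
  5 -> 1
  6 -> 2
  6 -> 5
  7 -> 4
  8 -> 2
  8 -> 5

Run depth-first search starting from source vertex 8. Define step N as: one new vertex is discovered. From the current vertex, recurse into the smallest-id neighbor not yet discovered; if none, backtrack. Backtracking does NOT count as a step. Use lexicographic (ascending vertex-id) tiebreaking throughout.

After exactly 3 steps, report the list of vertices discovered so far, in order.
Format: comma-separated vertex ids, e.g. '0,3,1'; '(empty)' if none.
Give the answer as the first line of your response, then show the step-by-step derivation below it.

8,2,5

step 1: discover 8; path=8; order=8
step 2: discover 2; path=8>2; order=8,2
step 3: discover 5; path=8>5; order=8,2,5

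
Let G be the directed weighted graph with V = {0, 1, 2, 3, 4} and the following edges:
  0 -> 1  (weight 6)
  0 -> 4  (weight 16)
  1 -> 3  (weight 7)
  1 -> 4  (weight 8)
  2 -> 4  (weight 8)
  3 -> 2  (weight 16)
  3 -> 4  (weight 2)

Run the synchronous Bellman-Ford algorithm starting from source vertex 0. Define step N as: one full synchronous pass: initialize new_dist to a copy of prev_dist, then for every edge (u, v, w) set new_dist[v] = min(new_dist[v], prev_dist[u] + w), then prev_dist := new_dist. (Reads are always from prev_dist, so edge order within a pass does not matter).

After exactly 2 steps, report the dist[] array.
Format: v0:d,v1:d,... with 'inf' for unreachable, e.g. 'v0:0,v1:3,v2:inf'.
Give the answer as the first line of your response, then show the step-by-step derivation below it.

v0:0,v1:6,v2:inf,v3:13,v4:14

step 1: dist = v0:0,v1:6,v2:inf,v3:inf,v4:16
step 2: dist = v0:0,v1:6,v2:inf,v3:13,v4:14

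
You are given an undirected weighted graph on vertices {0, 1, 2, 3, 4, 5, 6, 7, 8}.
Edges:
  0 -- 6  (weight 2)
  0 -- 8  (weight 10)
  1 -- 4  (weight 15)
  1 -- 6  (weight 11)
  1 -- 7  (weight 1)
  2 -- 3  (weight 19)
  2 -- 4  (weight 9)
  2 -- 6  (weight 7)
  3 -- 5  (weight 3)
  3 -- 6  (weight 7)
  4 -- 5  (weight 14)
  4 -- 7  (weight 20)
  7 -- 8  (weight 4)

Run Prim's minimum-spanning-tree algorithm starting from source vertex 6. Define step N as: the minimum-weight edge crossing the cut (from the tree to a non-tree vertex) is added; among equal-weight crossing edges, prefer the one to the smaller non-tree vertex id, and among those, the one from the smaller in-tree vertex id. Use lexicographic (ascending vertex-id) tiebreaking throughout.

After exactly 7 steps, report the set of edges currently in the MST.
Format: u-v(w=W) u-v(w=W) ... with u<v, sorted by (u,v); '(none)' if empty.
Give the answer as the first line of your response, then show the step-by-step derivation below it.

0-6(w=2) 0-8(w=10) 2-4(w=9) 2-6(w=7) 3-5(w=3) 3-6(w=7) 7-8(w=4)

step 1: add edge 0-6 (w=2); MST = {0-6(w=2)}
step 2: add edge 2-6 (w=7); MST = {0-6(w=2) 2-6(w=7)}
step 3: add edge 3-6 (w=7); MST = {0-6(w=2) 2-6(w=7) 3-6(w=7)}
step 4: add edge 3-5 (w=3); MST = {0-6(w=2) 2-6(w=7) 3-5(w=3) 3-6(w=7)}
step 5: add edge 2-4 (w=9); MST = {0-6(w=2) 2-4(w=9) 2-6(w=7) 3-5(w=3) 3-6(w=7)}
step 6: add edge 0-8 (w=10); MST = {0-6(w=2) 0-8(w=10) 2-4(w=9) 2-6(w=7) 3-5(w=3) 3-6(w=7)}
step 7: add edge 7-8 (w=4); MST = {0-6(w=2) 0-8(w=10) 2-4(w=9) 2-6(w=7) 3-5(w=3) 3-6(w=7) 7-8(w=4)}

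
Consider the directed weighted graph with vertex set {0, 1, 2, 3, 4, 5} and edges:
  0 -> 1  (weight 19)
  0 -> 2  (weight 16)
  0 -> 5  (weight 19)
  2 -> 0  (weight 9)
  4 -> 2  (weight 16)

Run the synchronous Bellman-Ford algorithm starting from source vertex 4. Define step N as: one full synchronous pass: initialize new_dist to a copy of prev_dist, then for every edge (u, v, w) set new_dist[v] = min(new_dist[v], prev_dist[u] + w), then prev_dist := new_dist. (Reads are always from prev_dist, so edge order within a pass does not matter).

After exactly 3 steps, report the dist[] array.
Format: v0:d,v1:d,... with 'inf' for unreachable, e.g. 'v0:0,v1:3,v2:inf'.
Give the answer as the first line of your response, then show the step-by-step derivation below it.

v0:25,v1:44,v2:16,v3:inf,v4:0,v5:44

step 1: dist = v0:inf,v1:inf,v2:16,v3:inf,v4:0,v5:inf
step 2: dist = v0:25,v1:inf,v2:16,v3:inf,v4:0,v5:inf
step 3: dist = v0:25,v1:44,v2:16,v3:inf,v4:0,v5:44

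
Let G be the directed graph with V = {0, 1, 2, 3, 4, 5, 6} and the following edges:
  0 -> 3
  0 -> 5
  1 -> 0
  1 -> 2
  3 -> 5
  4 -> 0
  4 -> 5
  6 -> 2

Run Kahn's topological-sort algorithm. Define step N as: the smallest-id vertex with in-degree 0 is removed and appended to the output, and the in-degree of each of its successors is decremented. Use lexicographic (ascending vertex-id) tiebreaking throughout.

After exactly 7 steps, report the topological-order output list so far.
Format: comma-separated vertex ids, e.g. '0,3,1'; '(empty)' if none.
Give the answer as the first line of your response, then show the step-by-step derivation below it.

1,4,0,3,5,6,2

step 1: output 1; order=[1]; indeg=(1,0,1,1,0,3,0)
step 2: output 4; order=[1,4]; indeg=(0,0,1,1,0,2,0)
step 3: output 0; order=[1,4,0]; indeg=(0,0,1,0,0,1,0)
step 4: output 3; order=[1,4,0,3]; indeg=(0,0,1,0,0,0,0)
step 5: output 5; order=[1,4,0,3,5]; indeg=(0,0,1,0,0,0,0)
step 6: output 6; order=[1,4,0,3,5,6]; indeg=(0,0,0,0,0,0,0)
step 7: output 2; order=[1,4,0,3,5,6,2]; indeg=(0,0,0,0,0,0,0)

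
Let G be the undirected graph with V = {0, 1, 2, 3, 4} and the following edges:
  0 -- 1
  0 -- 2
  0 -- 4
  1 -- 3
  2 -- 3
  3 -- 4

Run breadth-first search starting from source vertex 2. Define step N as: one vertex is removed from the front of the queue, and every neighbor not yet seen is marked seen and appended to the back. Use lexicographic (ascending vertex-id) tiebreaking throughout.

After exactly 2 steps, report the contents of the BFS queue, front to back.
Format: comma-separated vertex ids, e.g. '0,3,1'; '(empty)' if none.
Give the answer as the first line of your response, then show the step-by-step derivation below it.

3,1,4

step 1: dequeue 2; queue=[0,3]; order=2
step 2: dequeue 0; queue=[3,1,4]; order=2,0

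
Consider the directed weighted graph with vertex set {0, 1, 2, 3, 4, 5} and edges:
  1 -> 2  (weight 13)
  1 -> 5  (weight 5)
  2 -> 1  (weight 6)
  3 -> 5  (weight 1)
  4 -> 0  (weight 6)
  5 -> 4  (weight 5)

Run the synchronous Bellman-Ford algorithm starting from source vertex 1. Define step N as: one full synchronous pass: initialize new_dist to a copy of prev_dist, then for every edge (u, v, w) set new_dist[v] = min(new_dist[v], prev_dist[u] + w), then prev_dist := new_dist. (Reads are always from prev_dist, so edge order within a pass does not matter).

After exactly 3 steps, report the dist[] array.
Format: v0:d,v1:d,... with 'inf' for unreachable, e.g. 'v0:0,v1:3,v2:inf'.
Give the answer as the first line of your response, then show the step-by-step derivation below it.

v0:16,v1:0,v2:13,v3:inf,v4:10,v5:5

step 1: dist = v0:inf,v1:0,v2:13,v3:inf,v4:inf,v5:5
step 2: dist = v0:inf,v1:0,v2:13,v3:inf,v4:10,v5:5
step 3: dist = v0:16,v1:0,v2:13,v3:inf,v4:10,v5:5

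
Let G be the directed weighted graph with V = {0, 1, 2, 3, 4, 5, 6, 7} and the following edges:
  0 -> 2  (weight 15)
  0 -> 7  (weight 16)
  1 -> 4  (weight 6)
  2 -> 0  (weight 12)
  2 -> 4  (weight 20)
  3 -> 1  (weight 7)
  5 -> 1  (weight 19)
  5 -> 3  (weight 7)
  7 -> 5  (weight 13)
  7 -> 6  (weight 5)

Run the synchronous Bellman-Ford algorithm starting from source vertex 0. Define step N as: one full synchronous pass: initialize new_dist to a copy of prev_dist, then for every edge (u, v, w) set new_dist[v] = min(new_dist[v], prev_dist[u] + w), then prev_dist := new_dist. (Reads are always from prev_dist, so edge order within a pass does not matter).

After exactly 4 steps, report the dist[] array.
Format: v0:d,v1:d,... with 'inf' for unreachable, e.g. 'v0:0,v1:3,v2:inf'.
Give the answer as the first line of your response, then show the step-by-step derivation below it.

v0:0,v1:43,v2:15,v3:36,v4:35,v5:29,v6:21,v7:16

step 1: dist = v0:0,v1:inf,v2:15,v3:inf,v4:inf,v5:inf,v6:inf,v7:16
step 2: dist = v0:0,v1:inf,v2:15,v3:inf,v4:35,v5:29,v6:21,v7:16
step 3: dist = v0:0,v1:48,v2:15,v3:36,v4:35,v5:29,v6:21,v7:16
step 4: dist = v0:0,v1:43,v2:15,v3:36,v4:35,v5:29,v6:21,v7:16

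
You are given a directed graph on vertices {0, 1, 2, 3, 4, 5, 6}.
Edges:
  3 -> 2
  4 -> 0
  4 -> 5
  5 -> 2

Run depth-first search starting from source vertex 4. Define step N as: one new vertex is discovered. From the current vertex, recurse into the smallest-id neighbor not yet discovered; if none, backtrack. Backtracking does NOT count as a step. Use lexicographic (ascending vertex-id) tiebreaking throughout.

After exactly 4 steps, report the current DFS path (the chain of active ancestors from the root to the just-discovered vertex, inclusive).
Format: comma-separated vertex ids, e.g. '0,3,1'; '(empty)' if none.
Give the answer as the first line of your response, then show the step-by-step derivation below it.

4,5,2

step 1: discover 4; path=4; order=4
step 2: discover 0; path=4>0; order=4,0
step 3: discover 5; path=4>5; order=4,0,5
step 4: discover 2; path=4>5>2; order=4,0,5,2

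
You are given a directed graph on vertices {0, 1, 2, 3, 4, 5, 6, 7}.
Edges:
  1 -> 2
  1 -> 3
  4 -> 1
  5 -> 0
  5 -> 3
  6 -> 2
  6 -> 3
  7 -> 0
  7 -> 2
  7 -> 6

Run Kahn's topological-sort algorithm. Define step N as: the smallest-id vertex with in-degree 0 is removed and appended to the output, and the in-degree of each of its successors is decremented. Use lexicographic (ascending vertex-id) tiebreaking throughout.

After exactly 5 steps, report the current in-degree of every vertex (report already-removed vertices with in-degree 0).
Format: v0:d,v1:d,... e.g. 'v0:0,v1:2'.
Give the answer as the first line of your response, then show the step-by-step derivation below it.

v0:0,v1:0,v2:1,v3:1,v4:0,v5:0,v6:0,v7:0

step 1: output 4; order=[4]; indeg=(2,0,3,3,0,0,1,0)
step 2: output 1; order=[4,1]; indeg=(2,0,2,2,0,0,1,0)
step 3: output 5; order=[4,1,5]; indeg=(1,0,2,1,0,0,1,0)
step 4: output 7; order=[4,1,5,7]; indeg=(0,0,1,1,0,0,0,0)
step 5: output 0; order=[4,1,5,7,0]; indeg=(0,0,1,1,0,0,0,0)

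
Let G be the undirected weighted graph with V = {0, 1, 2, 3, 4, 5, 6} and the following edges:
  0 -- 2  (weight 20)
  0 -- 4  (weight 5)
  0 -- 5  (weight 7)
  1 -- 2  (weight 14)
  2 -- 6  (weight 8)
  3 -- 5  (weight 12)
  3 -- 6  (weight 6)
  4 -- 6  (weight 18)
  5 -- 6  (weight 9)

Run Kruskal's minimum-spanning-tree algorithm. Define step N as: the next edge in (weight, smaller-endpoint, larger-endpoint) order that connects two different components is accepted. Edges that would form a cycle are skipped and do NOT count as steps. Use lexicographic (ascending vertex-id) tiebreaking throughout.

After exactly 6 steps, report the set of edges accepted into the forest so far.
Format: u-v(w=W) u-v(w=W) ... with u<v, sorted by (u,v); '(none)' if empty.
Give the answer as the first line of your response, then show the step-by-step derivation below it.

0-4(w=5) 0-5(w=7) 1-2(w=14) 2-6(w=8) 3-6(w=6) 5-6(w=9)

step 1: add edge 0-4 (w=5); MST = {0-4(w=5)}
step 2: add edge 3-6 (w=6); MST = {0-4(w=5) 3-6(w=6)}
step 3: add edge 0-5 (w=7); MST = {0-4(w=5) 0-5(w=7) 3-6(w=6)}
step 4: add edge 2-6 (w=8); MST = {0-4(w=5) 0-5(w=7) 2-6(w=8) 3-6(w=6)}
step 5: add edge 5-6 (w=9); MST = {0-4(w=5) 0-5(w=7) 2-6(w=8) 3-6(w=6) 5-6(w=9)}
step 6: add edge 1-2 (w=14); MST = {0-4(w=5) 0-5(w=7) 1-2(w=14) 2-6(w=8) 3-6(w=6) 5-6(w=9)}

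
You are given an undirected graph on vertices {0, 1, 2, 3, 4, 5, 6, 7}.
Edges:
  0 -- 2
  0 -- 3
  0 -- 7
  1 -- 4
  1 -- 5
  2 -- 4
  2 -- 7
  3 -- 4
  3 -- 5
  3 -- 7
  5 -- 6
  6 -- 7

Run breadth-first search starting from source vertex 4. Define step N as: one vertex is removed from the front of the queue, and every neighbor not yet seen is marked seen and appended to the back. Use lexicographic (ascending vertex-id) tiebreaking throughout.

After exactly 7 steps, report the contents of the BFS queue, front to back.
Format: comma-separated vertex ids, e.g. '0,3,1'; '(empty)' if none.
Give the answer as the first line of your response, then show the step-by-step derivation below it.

6

step 1: dequeue 4; queue=[1,2,3]; order=4
step 2: dequeue 1; queue=[2,3,5]; order=4,1
step 3: dequeue 2; queue=[3,5,0,7]; order=4,1,2
step 4: dequeue 3; queue=[5,0,7]; order=4,1,2,3
step 5: dequeue 5; queue=[0,7,6]; order=4,1,2,3,5
step 6: dequeue 0; queue=[7,6]; order=4,1,2,3,5,0
step 7: dequeue 7; queue=[6]; order=4,1,2,3,5,0,7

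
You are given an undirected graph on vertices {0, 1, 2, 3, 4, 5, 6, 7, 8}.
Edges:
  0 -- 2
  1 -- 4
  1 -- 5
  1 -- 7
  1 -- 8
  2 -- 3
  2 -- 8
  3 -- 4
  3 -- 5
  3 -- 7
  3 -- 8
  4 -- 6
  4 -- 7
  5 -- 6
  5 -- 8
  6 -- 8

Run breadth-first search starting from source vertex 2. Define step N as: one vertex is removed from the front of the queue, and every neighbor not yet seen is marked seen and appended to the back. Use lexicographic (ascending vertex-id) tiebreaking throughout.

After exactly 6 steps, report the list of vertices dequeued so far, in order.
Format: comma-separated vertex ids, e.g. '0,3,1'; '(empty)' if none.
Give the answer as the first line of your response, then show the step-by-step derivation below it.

2,0,3,8,4,5

step 1: dequeue 2; queue=[0,3,8]; order=2
step 2: dequeue 0; queue=[3,8]; order=2,0
step 3: dequeue 3; queue=[8,4,5,7]; order=2,0,3
step 4: dequeue 8; queue=[4,5,7,1,6]; order=2,0,3,8
step 5: dequeue 4; queue=[5,7,1,6]; order=2,0,3,8,4
step 6: dequeue 5; queue=[7,1,6]; order=2,0,3,8,4,5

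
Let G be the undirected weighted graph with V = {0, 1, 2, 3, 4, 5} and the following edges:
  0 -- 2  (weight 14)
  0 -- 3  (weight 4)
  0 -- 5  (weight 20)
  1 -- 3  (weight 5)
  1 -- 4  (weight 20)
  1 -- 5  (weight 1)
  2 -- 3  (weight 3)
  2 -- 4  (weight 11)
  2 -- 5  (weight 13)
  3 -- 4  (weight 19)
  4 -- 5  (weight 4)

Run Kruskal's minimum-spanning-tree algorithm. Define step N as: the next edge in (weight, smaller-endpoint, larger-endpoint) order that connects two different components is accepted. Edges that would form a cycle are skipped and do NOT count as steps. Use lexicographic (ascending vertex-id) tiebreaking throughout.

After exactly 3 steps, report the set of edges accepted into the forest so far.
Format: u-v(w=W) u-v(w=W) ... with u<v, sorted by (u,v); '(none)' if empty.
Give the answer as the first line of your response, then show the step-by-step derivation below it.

0-3(w=4) 1-5(w=1) 2-3(w=3)

step 1: add edge 1-5 (w=1); MST = {1-5(w=1)}
step 2: add edge 2-3 (w=3); MST = {1-5(w=1) 2-3(w=3)}
step 3: add edge 0-3 (w=4); MST = {0-3(w=4) 1-5(w=1) 2-3(w=3)}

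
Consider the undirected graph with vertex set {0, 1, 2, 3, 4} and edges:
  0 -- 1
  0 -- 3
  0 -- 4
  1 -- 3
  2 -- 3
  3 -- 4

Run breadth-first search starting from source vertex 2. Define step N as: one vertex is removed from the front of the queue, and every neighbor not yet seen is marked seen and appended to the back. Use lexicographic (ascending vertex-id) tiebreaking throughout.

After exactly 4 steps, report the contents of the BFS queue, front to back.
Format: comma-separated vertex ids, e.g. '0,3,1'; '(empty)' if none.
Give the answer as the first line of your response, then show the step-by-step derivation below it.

4

step 1: dequeue 2; queue=[3]; order=2
step 2: dequeue 3; queue=[0,1,4]; order=2,3
step 3: dequeue 0; queue=[1,4]; order=2,3,0
step 4: dequeue 1; queue=[4]; order=2,3,0,1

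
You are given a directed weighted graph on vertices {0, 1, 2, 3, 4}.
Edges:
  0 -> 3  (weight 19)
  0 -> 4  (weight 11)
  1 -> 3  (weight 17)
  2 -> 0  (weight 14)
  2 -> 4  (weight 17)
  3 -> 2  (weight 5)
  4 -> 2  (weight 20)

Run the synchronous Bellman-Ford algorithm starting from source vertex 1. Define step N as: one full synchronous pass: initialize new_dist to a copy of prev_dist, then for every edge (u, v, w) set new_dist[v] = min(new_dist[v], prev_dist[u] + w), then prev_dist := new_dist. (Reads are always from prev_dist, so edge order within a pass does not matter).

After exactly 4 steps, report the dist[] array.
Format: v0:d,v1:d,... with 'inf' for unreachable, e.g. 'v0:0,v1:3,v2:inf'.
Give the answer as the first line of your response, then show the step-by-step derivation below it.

v0:36,v1:0,v2:22,v3:17,v4:39

step 1: dist = v0:inf,v1:0,v2:inf,v3:17,v4:inf
step 2: dist = v0:inf,v1:0,v2:22,v3:17,v4:inf
step 3: dist = v0:36,v1:0,v2:22,v3:17,v4:39
step 4: dist = v0:36,v1:0,v2:22,v3:17,v4:39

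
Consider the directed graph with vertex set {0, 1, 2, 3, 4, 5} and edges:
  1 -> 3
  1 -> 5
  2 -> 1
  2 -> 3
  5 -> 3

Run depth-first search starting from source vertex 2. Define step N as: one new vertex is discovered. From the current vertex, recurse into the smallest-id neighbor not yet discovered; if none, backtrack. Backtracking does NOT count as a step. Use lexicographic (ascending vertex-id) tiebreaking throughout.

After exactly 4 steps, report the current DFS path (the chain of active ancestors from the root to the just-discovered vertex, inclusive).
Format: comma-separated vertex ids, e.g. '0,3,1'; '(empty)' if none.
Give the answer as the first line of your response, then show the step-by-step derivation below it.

2,1,5

step 1: discover 2; path=2; order=2
step 2: discover 1; path=2>1; order=2,1
step 3: discover 3; path=2>1>3; order=2,1,3
step 4: discover 5; path=2>1>5; order=2,1,3,5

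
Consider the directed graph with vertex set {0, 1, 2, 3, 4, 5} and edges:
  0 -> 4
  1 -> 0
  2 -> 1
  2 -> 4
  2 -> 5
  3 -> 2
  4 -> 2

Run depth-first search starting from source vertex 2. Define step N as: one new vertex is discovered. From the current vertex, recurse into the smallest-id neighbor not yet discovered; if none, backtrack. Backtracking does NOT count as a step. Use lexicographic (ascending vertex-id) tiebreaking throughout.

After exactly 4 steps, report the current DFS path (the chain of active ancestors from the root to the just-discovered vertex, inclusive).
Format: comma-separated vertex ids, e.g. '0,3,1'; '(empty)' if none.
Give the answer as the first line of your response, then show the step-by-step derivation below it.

2,1,0,4

step 1: discover 2; path=2; order=2
step 2: discover 1; path=2>1; order=2,1
step 3: discover 0; path=2>1>0; order=2,1,0
step 4: discover 4; path=2>1>0>4; order=2,1,0,4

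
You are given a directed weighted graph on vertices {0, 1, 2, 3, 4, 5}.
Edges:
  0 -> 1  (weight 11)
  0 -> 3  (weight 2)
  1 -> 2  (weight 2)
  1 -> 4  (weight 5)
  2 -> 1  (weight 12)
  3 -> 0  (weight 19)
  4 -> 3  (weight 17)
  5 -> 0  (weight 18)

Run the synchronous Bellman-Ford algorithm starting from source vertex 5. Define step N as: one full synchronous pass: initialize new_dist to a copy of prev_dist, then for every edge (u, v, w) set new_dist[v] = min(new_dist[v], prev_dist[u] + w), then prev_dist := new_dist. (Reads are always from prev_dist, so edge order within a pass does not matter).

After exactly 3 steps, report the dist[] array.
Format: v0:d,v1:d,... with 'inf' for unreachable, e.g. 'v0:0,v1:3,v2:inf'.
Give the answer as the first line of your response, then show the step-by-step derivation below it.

v0:18,v1:29,v2:31,v3:20,v4:34,v5:0

step 1: dist = v0:18,v1:inf,v2:inf,v3:inf,v4:inf,v5:0
step 2: dist = v0:18,v1:29,v2:inf,v3:20,v4:inf,v5:0
step 3: dist = v0:18,v1:29,v2:31,v3:20,v4:34,v5:0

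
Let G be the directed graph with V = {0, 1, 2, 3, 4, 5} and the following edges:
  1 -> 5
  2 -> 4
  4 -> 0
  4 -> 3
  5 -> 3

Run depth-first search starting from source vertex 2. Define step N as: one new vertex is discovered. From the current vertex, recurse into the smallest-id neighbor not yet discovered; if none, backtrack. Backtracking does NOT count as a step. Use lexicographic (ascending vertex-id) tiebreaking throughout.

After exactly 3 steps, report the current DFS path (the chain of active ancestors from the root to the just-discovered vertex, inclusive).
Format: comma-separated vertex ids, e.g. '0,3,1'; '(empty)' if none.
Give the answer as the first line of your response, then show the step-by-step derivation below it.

2,4,0

step 1: discover 2; path=2; order=2
step 2: discover 4; path=2>4; order=2,4
step 3: discover 0; path=2>4>0; order=2,4,0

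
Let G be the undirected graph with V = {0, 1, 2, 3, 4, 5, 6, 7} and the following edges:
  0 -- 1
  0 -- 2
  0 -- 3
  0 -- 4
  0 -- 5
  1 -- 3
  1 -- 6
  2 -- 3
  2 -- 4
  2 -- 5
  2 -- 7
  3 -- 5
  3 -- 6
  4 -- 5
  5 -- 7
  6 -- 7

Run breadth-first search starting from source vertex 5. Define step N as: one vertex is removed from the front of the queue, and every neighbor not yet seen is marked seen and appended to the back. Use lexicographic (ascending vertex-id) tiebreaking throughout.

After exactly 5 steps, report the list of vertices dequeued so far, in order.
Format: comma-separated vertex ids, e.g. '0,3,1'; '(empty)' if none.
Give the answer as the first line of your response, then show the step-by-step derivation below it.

5,0,2,3,4

step 1: dequeue 5; queue=[0,2,3,4,7]; order=5
step 2: dequeue 0; queue=[2,3,4,7,1]; order=5,0
step 3: dequeue 2; queue=[3,4,7,1]; order=5,0,2
step 4: dequeue 3; queue=[4,7,1,6]; order=5,0,2,3
step 5: dequeue 4; queue=[7,1,6]; order=5,0,2,3,4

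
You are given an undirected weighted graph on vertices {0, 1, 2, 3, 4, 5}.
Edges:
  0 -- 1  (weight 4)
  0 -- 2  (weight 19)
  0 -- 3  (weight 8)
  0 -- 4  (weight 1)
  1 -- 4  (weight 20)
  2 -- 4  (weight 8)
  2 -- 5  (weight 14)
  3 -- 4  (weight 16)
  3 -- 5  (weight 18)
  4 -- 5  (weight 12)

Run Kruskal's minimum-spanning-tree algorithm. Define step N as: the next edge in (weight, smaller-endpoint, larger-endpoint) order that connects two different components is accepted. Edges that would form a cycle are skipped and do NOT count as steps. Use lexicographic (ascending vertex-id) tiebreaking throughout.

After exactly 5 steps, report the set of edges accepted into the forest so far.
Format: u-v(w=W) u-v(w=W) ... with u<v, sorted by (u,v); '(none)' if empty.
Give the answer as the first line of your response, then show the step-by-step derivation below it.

0-1(w=4) 0-3(w=8) 0-4(w=1) 2-4(w=8) 4-5(w=12)

step 1: add edge 0-4 (w=1); MST = {0-4(w=1)}
step 2: add edge 0-1 (w=4); MST = {0-1(w=4) 0-4(w=1)}
step 3: add edge 0-3 (w=8); MST = {0-1(w=4) 0-3(w=8) 0-4(w=1)}
step 4: add edge 2-4 (w=8); MST = {0-1(w=4) 0-3(w=8) 0-4(w=1) 2-4(w=8)}
step 5: add edge 4-5 (w=12); MST = {0-1(w=4) 0-3(w=8) 0-4(w=1) 2-4(w=8) 4-5(w=12)}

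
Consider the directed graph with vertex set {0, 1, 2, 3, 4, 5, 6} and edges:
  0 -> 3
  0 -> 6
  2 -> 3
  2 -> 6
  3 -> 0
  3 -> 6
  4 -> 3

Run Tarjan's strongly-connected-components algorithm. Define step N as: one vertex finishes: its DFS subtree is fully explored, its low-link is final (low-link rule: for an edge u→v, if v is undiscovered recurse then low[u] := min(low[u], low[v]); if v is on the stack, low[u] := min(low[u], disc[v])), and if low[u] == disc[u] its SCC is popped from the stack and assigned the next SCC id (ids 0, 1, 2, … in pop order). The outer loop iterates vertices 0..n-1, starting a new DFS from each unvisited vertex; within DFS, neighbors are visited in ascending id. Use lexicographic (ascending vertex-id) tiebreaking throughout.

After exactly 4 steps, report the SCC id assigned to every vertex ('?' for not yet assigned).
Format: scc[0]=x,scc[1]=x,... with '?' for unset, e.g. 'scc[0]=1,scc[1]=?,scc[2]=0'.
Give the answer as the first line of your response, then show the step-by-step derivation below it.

scc[0]=1,scc[1]=2,scc[2]=?,scc[3]=1,scc[4]=?,scc[5]=?,scc[6]=0

step 1: low=(low[0]=0,low[1]=?,low[2]=?,low[3]=0,low[4]=?,low[5]=?,low[6]=2); scc=(scc[0]=?,scc[1]=?,scc[2]=?,scc[3]=?,scc[4]=?,scc[5]=?,scc[6]=0)
step 2: low=(low[0]=0,low[1]=?,low[2]=?,low[3]=0,low[4]=?,low[5]=?,low[6]=2); scc=(scc[0]=?,scc[1]=?,scc[2]=?,scc[3]=?,scc[4]=?,scc[5]=?,scc[6]=0)
step 3: low=(low[0]=0,low[1]=?,low[2]=?,low[3]=0,low[4]=?,low[5]=?,low[6]=2); scc=(scc[0]=1,scc[1]=?,scc[2]=?,scc[3]=1,scc[4]=?,scc[5]=?,scc[6]=0)
step 4: low=(low[0]=0,low[1]=3,low[2]=?,low[3]=0,low[4]=?,low[5]=?,low[6]=2); scc=(scc[0]=1,scc[1]=2,scc[2]=?,scc[3]=1,scc[4]=?,scc[5]=?,scc[6]=0)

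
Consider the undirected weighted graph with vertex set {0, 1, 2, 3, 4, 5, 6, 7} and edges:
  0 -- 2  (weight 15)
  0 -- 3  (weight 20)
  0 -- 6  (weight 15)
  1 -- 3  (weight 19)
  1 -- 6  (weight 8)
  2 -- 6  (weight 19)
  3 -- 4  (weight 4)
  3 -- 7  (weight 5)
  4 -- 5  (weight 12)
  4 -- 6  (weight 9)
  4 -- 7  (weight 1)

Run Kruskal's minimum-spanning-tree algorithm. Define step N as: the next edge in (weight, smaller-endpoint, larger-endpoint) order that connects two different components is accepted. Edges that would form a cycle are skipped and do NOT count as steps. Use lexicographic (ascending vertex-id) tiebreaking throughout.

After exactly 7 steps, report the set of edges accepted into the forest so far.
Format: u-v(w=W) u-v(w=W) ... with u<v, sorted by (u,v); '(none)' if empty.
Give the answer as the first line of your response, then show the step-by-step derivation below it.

0-2(w=15) 0-6(w=15) 1-6(w=8) 3-4(w=4) 4-5(w=12) 4-6(w=9) 4-7(w=1)

step 1: add edge 4-7 (w=1); MST = {4-7(w=1)}
step 2: add edge 3-4 (w=4); MST = {3-4(w=4) 4-7(w=1)}
step 3: add edge 1-6 (w=8); MST = {1-6(w=8) 3-4(w=4) 4-7(w=1)}
step 4: add edge 4-6 (w=9); MST = {1-6(w=8) 3-4(w=4) 4-6(w=9) 4-7(w=1)}
step 5: add edge 4-5 (w=12); MST = {1-6(w=8) 3-4(w=4) 4-5(w=12) 4-6(w=9) 4-7(w=1)}
step 6: add edge 0-2 (w=15); MST = {0-2(w=15) 1-6(w=8) 3-4(w=4) 4-5(w=12) 4-6(w=9) 4-7(w=1)}
step 7: add edge 0-6 (w=15); MST = {0-2(w=15) 0-6(w=15) 1-6(w=8) 3-4(w=4) 4-5(w=12) 4-6(w=9) 4-7(w=1)}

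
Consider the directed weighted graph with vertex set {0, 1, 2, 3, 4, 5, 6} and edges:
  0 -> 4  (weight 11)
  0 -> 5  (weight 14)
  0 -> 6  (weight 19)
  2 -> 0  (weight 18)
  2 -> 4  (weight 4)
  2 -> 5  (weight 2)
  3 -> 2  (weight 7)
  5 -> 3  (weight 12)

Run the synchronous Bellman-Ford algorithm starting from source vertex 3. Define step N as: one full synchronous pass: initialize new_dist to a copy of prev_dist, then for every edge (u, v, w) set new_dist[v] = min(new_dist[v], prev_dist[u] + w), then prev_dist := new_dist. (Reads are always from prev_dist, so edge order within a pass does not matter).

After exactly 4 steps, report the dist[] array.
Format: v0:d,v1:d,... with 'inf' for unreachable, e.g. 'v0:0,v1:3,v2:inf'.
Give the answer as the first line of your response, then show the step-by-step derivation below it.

v0:25,v1:inf,v2:7,v3:0,v4:11,v5:9,v6:44

step 1: dist = v0:inf,v1:inf,v2:7,v3:0,v4:inf,v5:inf,v6:inf
step 2: dist = v0:25,v1:inf,v2:7,v3:0,v4:11,v5:9,v6:inf
step 3: dist = v0:25,v1:inf,v2:7,v3:0,v4:11,v5:9,v6:44
step 4: dist = v0:25,v1:inf,v2:7,v3:0,v4:11,v5:9,v6:44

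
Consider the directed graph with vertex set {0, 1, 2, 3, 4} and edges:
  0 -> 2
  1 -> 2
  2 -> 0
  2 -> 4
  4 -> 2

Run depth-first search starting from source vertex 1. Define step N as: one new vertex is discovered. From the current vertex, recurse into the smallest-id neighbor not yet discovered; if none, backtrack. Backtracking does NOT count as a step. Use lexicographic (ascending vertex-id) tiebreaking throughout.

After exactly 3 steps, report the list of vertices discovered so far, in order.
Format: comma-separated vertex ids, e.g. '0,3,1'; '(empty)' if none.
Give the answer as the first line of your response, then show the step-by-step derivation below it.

1,2,0

step 1: discover 1; path=1; order=1
step 2: discover 2; path=1>2; order=1,2
step 3: discover 0; path=1>2>0; order=1,2,0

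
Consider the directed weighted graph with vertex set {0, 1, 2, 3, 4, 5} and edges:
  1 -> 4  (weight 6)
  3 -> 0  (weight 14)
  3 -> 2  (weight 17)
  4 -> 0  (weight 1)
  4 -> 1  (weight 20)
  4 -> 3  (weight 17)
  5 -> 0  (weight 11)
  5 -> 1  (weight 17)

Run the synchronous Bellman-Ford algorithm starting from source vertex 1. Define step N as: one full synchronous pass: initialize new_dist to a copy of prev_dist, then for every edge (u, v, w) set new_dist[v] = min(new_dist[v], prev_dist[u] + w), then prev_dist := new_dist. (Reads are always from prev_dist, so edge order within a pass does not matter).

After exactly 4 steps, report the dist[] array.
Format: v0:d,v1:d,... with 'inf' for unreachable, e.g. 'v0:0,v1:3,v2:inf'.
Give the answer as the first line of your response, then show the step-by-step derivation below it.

v0:7,v1:0,v2:40,v3:23,v4:6,v5:inf

step 1: dist = v0:inf,v1:0,v2:inf,v3:inf,v4:6,v5:inf
step 2: dist = v0:7,v1:0,v2:inf,v3:23,v4:6,v5:inf
step 3: dist = v0:7,v1:0,v2:40,v3:23,v4:6,v5:inf
step 4: dist = v0:7,v1:0,v2:40,v3:23,v4:6,v5:inf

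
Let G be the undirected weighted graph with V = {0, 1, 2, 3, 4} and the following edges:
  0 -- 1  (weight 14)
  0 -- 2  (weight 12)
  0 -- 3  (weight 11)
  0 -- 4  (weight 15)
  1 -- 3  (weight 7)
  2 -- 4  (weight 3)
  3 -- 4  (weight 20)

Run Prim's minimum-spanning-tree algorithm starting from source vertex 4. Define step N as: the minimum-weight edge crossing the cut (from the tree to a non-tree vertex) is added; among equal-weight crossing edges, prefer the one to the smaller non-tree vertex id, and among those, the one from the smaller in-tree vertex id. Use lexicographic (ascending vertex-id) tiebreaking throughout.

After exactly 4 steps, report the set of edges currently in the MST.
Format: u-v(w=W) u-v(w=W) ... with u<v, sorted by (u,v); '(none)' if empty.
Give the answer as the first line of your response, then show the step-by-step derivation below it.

0-2(w=12) 0-3(w=11) 1-3(w=7) 2-4(w=3)

step 1: add edge 2-4 (w=3); MST = {2-4(w=3)}
step 2: add edge 0-2 (w=12); MST = {0-2(w=12) 2-4(w=3)}
step 3: add edge 0-3 (w=11); MST = {0-2(w=12) 0-3(w=11) 2-4(w=3)}
step 4: add edge 1-3 (w=7); MST = {0-2(w=12) 0-3(w=11) 1-3(w=7) 2-4(w=3)}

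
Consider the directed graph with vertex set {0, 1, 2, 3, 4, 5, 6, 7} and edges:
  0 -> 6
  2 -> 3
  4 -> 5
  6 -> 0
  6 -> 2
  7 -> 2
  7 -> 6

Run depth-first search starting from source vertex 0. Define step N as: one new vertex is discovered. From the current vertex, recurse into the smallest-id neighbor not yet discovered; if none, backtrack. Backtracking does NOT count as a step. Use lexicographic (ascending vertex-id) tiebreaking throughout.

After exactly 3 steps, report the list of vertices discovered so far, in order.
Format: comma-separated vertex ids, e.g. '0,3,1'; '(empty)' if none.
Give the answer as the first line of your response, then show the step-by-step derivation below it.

0,6,2

step 1: discover 0; path=0; order=0
step 2: discover 6; path=0>6; order=0,6
step 3: discover 2; path=0>6>2; order=0,6,2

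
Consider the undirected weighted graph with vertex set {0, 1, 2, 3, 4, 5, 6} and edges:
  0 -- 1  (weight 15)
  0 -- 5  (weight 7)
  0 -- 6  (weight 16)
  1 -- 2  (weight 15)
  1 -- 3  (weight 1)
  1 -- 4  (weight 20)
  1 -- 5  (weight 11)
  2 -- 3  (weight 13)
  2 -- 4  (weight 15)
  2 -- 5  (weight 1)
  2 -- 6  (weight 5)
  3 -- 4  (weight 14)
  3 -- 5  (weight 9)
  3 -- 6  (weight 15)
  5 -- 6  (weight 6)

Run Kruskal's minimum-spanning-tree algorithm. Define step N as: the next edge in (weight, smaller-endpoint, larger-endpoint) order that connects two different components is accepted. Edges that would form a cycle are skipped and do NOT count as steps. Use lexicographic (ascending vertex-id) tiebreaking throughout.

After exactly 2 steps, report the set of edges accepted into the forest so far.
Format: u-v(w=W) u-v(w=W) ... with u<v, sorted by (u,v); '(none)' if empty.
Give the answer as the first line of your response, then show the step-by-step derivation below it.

1-3(w=1) 2-5(w=1)

step 1: add edge 1-3 (w=1); MST = {1-3(w=1)}
step 2: add edge 2-5 (w=1); MST = {1-3(w=1) 2-5(w=1)}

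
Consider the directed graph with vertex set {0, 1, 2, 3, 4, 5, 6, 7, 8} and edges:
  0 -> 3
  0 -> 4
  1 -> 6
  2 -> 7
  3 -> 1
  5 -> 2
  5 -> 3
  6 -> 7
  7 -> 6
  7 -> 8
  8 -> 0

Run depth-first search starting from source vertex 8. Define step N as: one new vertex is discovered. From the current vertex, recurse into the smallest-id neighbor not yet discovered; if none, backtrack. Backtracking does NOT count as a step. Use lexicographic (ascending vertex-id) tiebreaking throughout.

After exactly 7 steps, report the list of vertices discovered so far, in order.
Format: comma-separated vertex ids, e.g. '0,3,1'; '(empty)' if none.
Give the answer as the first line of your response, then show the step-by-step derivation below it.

8,0,3,1,6,7,4

step 1: discover 8; path=8; order=8
step 2: discover 0; path=8>0; order=8,0
step 3: discover 3; path=8>0>3; order=8,0,3
step 4: discover 1; path=8>0>3>1; order=8,0,3,1
step 5: discover 6; path=8>0>3>1>6; order=8,0,3,1,6
step 6: discover 7; path=8>0>3>1>6>7; order=8,0,3,1,6,7
step 7: discover 4; path=8>0>4; order=8,0,3,1,6,7,4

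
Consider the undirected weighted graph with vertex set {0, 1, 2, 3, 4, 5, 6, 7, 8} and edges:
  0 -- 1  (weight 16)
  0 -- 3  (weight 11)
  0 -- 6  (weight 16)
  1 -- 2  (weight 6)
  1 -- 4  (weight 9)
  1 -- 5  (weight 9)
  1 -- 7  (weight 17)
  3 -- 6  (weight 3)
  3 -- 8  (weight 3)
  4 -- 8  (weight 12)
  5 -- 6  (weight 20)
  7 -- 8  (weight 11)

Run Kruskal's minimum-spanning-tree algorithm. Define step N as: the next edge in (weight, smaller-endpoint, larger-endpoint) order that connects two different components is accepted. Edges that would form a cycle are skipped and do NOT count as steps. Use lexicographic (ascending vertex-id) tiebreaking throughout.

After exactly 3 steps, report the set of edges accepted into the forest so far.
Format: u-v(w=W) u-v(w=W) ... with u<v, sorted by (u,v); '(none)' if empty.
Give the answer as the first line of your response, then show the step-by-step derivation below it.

1-2(w=6) 3-6(w=3) 3-8(w=3)

step 1: add edge 3-6 (w=3); MST = {3-6(w=3)}
step 2: add edge 3-8 (w=3); MST = {3-6(w=3) 3-8(w=3)}
step 3: add edge 1-2 (w=6); MST = {1-2(w=6) 3-6(w=3) 3-8(w=3)}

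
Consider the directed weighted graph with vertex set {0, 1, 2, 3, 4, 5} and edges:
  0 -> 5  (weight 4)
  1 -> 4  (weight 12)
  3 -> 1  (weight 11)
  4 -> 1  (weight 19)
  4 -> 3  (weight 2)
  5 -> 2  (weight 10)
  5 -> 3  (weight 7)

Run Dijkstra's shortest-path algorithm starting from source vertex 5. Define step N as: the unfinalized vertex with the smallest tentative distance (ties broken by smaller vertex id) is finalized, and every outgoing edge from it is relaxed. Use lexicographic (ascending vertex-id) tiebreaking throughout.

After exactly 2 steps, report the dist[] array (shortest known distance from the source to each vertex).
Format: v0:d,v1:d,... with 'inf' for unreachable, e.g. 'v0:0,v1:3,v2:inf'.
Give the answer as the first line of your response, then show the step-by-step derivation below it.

v0:inf,v1:18,v2:10,v3:7,v4:inf,v5:0

step 1: dist = v0:inf,v1:inf,v2:10,v3:7,v4:inf,v5:0
step 2: dist = v0:inf,v1:18,v2:10,v3:7,v4:inf,v5:0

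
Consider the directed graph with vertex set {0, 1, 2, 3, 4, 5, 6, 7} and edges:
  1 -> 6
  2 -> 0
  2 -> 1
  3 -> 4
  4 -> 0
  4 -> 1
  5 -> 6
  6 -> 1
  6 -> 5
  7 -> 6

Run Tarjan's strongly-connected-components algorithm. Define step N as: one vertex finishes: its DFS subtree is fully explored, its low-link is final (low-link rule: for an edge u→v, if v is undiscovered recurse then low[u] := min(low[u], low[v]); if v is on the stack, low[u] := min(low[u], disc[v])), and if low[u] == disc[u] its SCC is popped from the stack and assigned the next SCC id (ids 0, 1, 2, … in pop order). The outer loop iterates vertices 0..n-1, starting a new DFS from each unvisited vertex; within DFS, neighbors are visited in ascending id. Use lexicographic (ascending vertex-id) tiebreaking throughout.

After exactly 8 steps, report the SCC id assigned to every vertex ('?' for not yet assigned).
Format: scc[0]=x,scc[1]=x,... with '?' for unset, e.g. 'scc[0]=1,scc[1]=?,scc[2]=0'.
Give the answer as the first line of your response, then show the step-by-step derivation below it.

scc[0]=0,scc[1]=1,scc[2]=2,scc[3]=4,scc[4]=3,scc[5]=1,scc[6]=1,scc[7]=5

step 1: low=(low[0]=0,low[1]=?,low[2]=?,low[3]=?,low[4]=?,low[5]=?,low[6]=?,low[7]=?); scc=(scc[0]=0,scc[1]=?,scc[2]=?,scc[3]=?,scc[4]=?,scc[5]=?,scc[6]=?,scc[7]=?)
step 2: low=(low[0]=0,low[1]=1,low[2]=?,low[3]=?,low[4]=?,low[5]=2,low[6]=1,low[7]=?); scc=(scc[0]=0,scc[1]=?,scc[2]=?,scc[3]=?,scc[4]=?,scc[5]=?,scc[6]=?,scc[7]=?)
step 3: low=(low[0]=0,low[1]=1,low[2]=?,low[3]=?,low[4]=?,low[5]=2,low[6]=1,low[7]=?); scc=(scc[0]=0,scc[1]=?,scc[2]=?,scc[3]=?,scc[4]=?,scc[5]=?,scc[6]=?,scc[7]=?)
step 4: low=(low[0]=0,low[1]=1,low[2]=?,low[3]=?,low[4]=?,low[5]=2,low[6]=1,low[7]=?); scc=(scc[0]=0,scc[1]=1,scc[2]=?,scc[3]=?,scc[4]=?,scc[5]=1,scc[6]=1,scc[7]=?)
step 5: low=(low[0]=0,low[1]=1,low[2]=4,low[3]=?,low[4]=?,low[5]=2,low[6]=1,low[7]=?); scc=(scc[0]=0,scc[1]=1,scc[2]=2,scc[3]=?,scc[4]=?,scc[5]=1,scc[6]=1,scc[7]=?)
step 6: low=(low[0]=0,low[1]=1,low[2]=4,low[3]=5,low[4]=6,low[5]=2,low[6]=1,low[7]=?); scc=(scc[0]=0,scc[1]=1,scc[2]=2,scc[3]=?,scc[4]=3,scc[5]=1,scc[6]=1,scc[7]=?)
step 7: low=(low[0]=0,low[1]=1,low[2]=4,low[3]=5,low[4]=6,low[5]=2,low[6]=1,low[7]=?); scc=(scc[0]=0,scc[1]=1,scc[2]=2,scc[3]=4,scc[4]=3,scc[5]=1,scc[6]=1,scc[7]=?)
step 8: low=(low[0]=0,low[1]=1,low[2]=4,low[3]=5,low[4]=6,low[5]=2,low[6]=1,low[7]=7); scc=(scc[0]=0,scc[1]=1,scc[2]=2,scc[3]=4,scc[4]=3,scc[5]=1,scc[6]=1,scc[7]=5)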